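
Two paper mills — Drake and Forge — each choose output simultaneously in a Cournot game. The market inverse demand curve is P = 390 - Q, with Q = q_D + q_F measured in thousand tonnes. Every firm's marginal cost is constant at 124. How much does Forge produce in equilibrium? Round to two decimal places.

88.67

A representative firm's profit is π_i = q_i(390 - Q) - 124q_i.
Setting ∂π_i/∂q_i = 0 with rivals' quantities fixed: 266 - 2q_i - q_j = 0.
By symmetry each firm produces the same amount; substituting q_j = q_i yields q_i = 266/3.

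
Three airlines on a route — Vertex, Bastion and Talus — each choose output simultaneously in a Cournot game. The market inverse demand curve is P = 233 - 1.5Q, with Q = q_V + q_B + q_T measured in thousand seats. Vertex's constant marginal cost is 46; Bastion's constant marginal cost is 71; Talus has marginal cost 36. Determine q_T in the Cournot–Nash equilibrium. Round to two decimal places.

40.33

Vertex's profit: π_V = (233 - 1.5Q)q_V - (46q_V). Setting ∂π_V/∂q_V = 0: 187 - 3q_V - (3/2)(q_B + q_T) = 0.
Bastion's first-order condition: 162 - 3q_B - (3/2)(q_V + q_T) = 0.
Talus's profit: π_T = (233 - 1.5Q)q_T - (36q_T). Setting ∂π_T/∂q_T = 0: 197 - 3q_T - (3/2)(q_V + q_B) = 0.
Summing all 3 equations gives 546 − 6Q = 0, hence Q = 91.
Back-substituting: q_V = (187 − 273/2)/(3/2) = 101/3, q_B = (162 − 273/2)/(3/2) = 17, q_T = (197 − 273/2)/(3/2) = 121/3.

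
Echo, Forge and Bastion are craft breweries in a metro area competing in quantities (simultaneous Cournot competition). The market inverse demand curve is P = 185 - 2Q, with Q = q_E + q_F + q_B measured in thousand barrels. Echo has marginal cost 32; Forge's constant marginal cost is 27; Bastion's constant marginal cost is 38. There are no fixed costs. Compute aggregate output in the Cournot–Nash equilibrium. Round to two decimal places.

57.25

Echo's profit: π_E = (185 - 2Q)q_E - (32q_E). Setting ∂π_E/∂q_E = 0: 153 - 4q_E - 2(q_F + q_B) = 0.
Forge's first-order condition: 158 - 4q_F - 2(q_E + q_B) = 0.
Bastion's profit: π_B = (185 - 2Q)q_B - (38q_B). Setting ∂π_B/∂q_B = 0: 147 - 4q_B - 2(q_E + q_F) = 0.
Adding the 3 first-order conditions: 458 − 8Q = 0, so Q = 229/4.
Back-substituting: q_E = (153 − 229/2)/2 = 77/4, q_F = (158 − 229/2)/2 = 87/4, q_B = (147 − 229/2)/2 = 65/4.
Total output Q = 77/4 + 87/4 + 65/4 = 229/4.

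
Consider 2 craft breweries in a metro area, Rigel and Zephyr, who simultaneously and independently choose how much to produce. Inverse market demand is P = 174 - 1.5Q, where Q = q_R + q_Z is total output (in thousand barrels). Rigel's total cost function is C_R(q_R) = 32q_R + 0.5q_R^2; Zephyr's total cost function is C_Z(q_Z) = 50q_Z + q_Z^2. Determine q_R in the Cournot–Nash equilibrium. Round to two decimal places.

29.52

Rigel's profit: π_R = (174 - 1.5Q)q_R - (32q_R + (1/2)q_R²). Setting ∂π_R/∂q_R = 0: 142 - 4q_R - (3/2)(q_Z) = 0.
Zephyr's first-order condition: 124 - 5q_Z - (3/2)(q_R) = 0.
Rearranging gives the reaction functions q_R = (142 - (3/2)q_Z)/4 and q_Z = (124 - (3/2)q_R)/5.
Solving the pair: q_R = 29.5211, q_Z = 1132/71.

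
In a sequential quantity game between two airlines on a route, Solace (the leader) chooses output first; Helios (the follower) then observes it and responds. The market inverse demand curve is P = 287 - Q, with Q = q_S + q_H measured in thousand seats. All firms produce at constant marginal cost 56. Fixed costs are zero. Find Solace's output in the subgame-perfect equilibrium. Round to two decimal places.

Solve by backward induction. Given q_S, the follower Helios maximises π_H = (287 - q_S - q_H)q_H - 56q_H.
Setting the follower's marginal profit to zero, 231 - q_S - 2q_H = 0, i.e. q_H = (231 - q_S)/2.
The leader anticipates this reaction. Substituting into P = 287 - Q gives P = 343/2 - (1/2)q_S, so π_S = (343/2 - (1/2)q_S)q_S - 56q_S.
Leader FOC: 231/2 - q_S = 0, so q_S = 231/2.
Then q_H = (231 - 231/2)/2 = 231/4.

115.50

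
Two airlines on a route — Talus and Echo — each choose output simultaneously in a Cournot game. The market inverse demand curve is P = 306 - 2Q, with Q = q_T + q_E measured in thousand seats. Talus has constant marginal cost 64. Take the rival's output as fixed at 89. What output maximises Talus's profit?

16

With the rival's output fixed at 89, Talus's profit is π_T = (306 - 2·89 - 2q_T)q_T - (64q_T) = (128 - 2q_T)q_T - (64q_T).
∂π_T/∂q_T = 64 - 4q_T = 0, so q_T = 16.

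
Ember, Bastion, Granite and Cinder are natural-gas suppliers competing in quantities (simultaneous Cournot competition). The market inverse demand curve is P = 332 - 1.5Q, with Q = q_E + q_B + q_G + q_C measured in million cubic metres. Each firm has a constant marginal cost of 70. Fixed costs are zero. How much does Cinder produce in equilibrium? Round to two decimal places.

A representative firm's profit is π_i = q_i(332 - 1.5Q) - 70q_i.
First-order condition (treating rivals' output as given): 262 - 3q_i - (3/2)·Σ_{j≠i} q_j = 0.
With identical firms every q_j equals q_i, so Σ_{j≠i} q_j = 3q_i and 262 = (15/2)q_i, giving q_i = 524/15.

34.93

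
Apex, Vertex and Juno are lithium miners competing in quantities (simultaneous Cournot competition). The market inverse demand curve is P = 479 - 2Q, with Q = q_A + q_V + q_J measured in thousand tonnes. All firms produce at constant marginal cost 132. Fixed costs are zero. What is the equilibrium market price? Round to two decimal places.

218.75

Each firm earns π_i = (479 - 2Q)q_i - 132q_i.
First-order condition (treating rivals' output as given): 347 - 4q_i - 2·Σ_{j≠i} q_j = 0.
By symmetry each firm produces the same amount; substituting Σ_{j≠i} q_j = 2q_i yields q_i = 347/8.
Total output Q = 1041/8, so price P = 479 - 2·(1041/8) = 875/4.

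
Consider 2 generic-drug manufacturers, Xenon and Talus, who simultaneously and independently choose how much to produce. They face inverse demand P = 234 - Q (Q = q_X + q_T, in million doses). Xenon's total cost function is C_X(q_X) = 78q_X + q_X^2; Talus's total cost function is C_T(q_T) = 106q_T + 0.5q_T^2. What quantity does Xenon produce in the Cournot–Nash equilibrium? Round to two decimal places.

Xenon's profit: π_X = (234 - Q)q_X - (78q_X + q_X²). Setting ∂π_X/∂q_X = 0: 156 - 4q_X - (q_T) = 0.
Talus's profit: π_T = (234 - Q)q_T - (106q_T + (1/2)q_T²). Setting ∂π_T/∂q_T = 0: 128 - 3q_T - (q_X) = 0.
So q_X = (156 - q_T)/4 and q_T = (128 - q_X)/3.
Solving the pair: q_X = 340/11, q_T = 356/11.

30.91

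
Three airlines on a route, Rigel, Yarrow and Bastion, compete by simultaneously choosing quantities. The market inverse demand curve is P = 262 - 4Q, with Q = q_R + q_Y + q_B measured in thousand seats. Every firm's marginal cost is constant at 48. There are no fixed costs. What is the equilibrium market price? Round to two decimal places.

101.50

A representative firm's profit is π_i = q_i(262 - 4Q) - 48q_i.
Setting ∂π_i/∂q_i = 0 with rivals' quantities fixed: 214 - 8q_i - 4·Σ_{j≠i} q_j = 0.
With identical firms every q_j equals q_i, so Σ_{j≠i} q_j = 2q_i and 214 = 16q_i, giving q_i = 107/8.
Total output Q = 321/8, so price P = 262 - 4·(321/8) = 203/2.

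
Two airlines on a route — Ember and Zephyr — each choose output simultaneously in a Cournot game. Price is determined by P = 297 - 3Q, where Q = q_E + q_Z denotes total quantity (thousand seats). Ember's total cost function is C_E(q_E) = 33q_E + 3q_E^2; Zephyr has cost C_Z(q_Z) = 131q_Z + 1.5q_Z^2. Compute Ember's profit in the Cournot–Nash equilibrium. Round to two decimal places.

Ember's profit: π_E = (297 - 3Q)q_E - (33q_E + 3q_E²). Setting ∂π_E/∂q_E = 0: 264 - 12q_E - 3(q_Z) = 0.
Zephyr's profit: π_Z = (297 - 3Q)q_Z - (131q_Z + (3/2)q_Z²). Setting ∂π_Z/∂q_Z = 0: 166 - 9q_Z - 3(q_E) = 0.
Rearranging gives the reaction functions q_E = (264 - 3q_Z)/12 and q_Z = (166 - 3q_E)/9.
Solving the pair: q_E = 626/33, q_Z = 400/33.
Price P = 297 - 3·(342/11) = 203.7273.
Ember's profit: 203.7273·(626/33) - 33·(626/33) - 3(626/33)² = 2159.0964.

2159.10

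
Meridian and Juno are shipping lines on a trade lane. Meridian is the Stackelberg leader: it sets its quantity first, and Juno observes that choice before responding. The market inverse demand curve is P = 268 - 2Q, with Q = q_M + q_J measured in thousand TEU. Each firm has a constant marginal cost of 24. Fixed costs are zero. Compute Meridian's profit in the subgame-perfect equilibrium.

3721

The follower Juno best-responds to any q_M: π_J = (268 - 2Q)q_J - 24q_J.
Follower FOC: 244 - 2q_M - 4q_J = 0, so q_J(q_M) = (244 - 2q_M)/4.
Meridian substitutes q_J(q_M) into its own profit: π_M = q_M(268 - 2q_M - (244 - 2q_M)/2) - 24q_M = (146 - q_M)q_M - 24q_M.
The leader's first-order condition 122 - 2q_M = 0 yields q_M = 61.
Then q_J = (244 - 2·61)/4 = 61/2.
Price P = 268 - 2·(183/2) = 85.
Meridian's profit: (85 - 24)·61 = 3721.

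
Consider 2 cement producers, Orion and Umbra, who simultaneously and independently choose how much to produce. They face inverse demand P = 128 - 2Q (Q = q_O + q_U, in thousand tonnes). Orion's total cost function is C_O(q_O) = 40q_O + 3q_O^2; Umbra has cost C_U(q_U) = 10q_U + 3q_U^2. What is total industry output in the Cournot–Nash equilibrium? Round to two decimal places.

Orion's profit: π_O = (128 - 2Q)q_O - (40q_O + 3q_O²). Setting ∂π_O/∂q_O = 0: 88 - 10q_O - 2(q_U) = 0.
Umbra's first-order condition: 118 - 10q_U - 2(q_O) = 0.
Best responses: q_O = (88 - 2q_U)/10, q_U = (118 - 2q_O)/10.
Substituting one into the other gives q_O = 161/24 and q_U = 251/24.
Total output Q = 161/24 + 251/24 = 103/6.

17.17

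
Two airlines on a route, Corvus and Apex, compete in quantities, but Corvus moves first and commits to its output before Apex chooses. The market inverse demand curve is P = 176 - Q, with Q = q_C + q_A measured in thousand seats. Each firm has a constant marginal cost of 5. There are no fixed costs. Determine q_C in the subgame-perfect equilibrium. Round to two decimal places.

Solve by backward induction. Given q_C, the follower Apex maximises π_A = (176 - q_C - q_A)q_A - 5q_A.
Follower FOC: 171 - q_C - 2q_A = 0, so q_A(q_C) = (171 - q_C)/2.
Corvus substitutes q_A(q_C) into its own profit: π_C = q_C(176 - q_C - (171 - q_C)/2) - 5q_C = (181/2 - (1/2)q_C)q_C - 5q_C.
Maximising: ∂π_C/∂q_C = 171/2 - q_C = 0, giving q_C = 171/2.
Then q_A = (171 - 171/2)/2 = 171/4.

85.50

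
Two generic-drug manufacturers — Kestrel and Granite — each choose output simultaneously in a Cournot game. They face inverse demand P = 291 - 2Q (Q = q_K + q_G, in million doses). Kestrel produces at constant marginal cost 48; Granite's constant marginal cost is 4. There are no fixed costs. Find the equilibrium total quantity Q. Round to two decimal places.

88.33

Kestrel's profit: π_K = (291 - 2Q)q_K - (48q_K). Setting ∂π_K/∂q_K = 0: 243 - 4q_K - 2(q_G) = 0.
Granite's first-order condition: 287 - 4q_G - 2(q_K) = 0.
Best responses: q_K = (243 - 2q_G)/4, q_G = (287 - 2q_K)/4.
Solving the pair: q_K = 199/6, q_G = 331/6.
Total output Q = 199/6 + 331/6 = 265/3.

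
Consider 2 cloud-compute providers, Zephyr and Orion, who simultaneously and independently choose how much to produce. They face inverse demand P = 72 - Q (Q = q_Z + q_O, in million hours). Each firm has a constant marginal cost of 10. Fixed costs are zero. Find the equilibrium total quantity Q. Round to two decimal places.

Each firm earns π_i = (72 - Q)q_i - 10q_i.
Setting ∂π_i/∂q_i = 0 with rivals' quantities fixed: 62 - 2q_i - q_j = 0.
By symmetry each firm produces the same amount; substituting q_j = q_i yields q_i = 62/3.
Total output Q = 62/3 + 62/3 = 124/3.

41.33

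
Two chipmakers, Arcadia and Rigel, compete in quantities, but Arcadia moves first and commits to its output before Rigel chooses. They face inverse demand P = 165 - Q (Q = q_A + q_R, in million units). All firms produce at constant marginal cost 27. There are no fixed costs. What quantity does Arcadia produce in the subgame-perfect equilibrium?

69

The follower Rigel best-responds to any q_A: π_R = (165 - Q)q_R - 27q_R.
Follower FOC: 138 - q_A - 2q_R = 0, so q_R(q_A) = (138 - q_A)/2.
Arcadia substitutes q_R(q_A) into its own profit: π_A = q_A(165 - q_A - (138 - q_A)/2) - 27q_A = (96 - (1/2)q_A)q_A - 27q_A.
Leader FOC: 69 - q_A = 0, so q_A = 69.
Then q_R = (138 - 69)/2 = 69/2.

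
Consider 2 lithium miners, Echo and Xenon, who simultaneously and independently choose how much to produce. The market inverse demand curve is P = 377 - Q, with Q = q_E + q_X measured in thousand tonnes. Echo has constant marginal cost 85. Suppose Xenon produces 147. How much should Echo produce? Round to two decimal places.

72.50

With the rival's output fixed at 147, Echo's profit is π_E = (377 - 147 - q_E)q_E - (85q_E) = (230 - q_E)q_E - (85q_E).
∂π_E/∂q_E = 145 - 2q_E = 0, so q_E = 145/2.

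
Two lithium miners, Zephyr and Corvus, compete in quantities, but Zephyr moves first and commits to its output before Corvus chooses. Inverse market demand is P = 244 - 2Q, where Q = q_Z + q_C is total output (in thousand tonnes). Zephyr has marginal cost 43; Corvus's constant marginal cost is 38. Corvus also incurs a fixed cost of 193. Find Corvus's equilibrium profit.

Solve by backward induction. Given q_Z, the follower Corvus maximises π_C = (244 - 2q_Z - 2q_C)q_C - 38q_C.
Setting the follower's marginal profit to zero, 206 - 2q_Z - 4q_C = 0, i.e. q_C = (206 - 2q_Z)/4.
Zephyr substitutes q_C(q_Z) into its own profit: π_Z = q_Z(244 - 2q_Z - (206 - 2q_Z)/2) - 43q_Z = (141 - q_Z)q_Z - 43q_Z.
Leader FOC: 98 - 2q_Z = 0, so q_Z = 49.
Then q_C = (206 - 2·49)/4 = 27.
Price P = 244 - 2·76 = 92.
Corvus's profit: (92 - 38)·27 - 193 = 1265.

1265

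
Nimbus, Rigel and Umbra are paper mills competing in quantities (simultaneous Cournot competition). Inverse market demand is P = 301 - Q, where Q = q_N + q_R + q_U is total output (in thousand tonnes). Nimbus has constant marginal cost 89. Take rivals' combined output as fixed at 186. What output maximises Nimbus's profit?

With rivals' combined output fixed at 186, Nimbus's profit is π_N = (301 - 186 - q_N)q_N - (89q_N) = (115 - q_N)q_N - (89q_N).
∂π_N/∂q_N = 26 - 2q_N = 0, so q_N = 13.

13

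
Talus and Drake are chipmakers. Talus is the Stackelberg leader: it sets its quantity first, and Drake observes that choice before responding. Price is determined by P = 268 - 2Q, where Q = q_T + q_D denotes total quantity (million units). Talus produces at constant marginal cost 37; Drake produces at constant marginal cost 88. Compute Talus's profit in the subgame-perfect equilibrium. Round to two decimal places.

4970.25

Solve by backward induction. Given q_T, the follower Drake maximises π_D = (268 - 2q_T - 2q_D)q_D - 88q_D.
∂π_D/∂q_D = 180 - 2q_T - 4q_D = 0 gives the reaction function q_D = (180 - 2q_T)/4.
The leader anticipates this reaction. Substituting into P = 268 - 2Q gives P = 178 - q_T, so π_T = (178 - q_T)q_T - 37q_T.
Leader FOC: 141 - 2q_T = 0, so q_T = 141/2.
Then q_D = (180 - 2·(141/2))/4 = 39/4.
Price P = 268 - 2·(321/4) = 215/2.
Talus's profit: (215/2 - 37)·(141/2) = 4970.2500.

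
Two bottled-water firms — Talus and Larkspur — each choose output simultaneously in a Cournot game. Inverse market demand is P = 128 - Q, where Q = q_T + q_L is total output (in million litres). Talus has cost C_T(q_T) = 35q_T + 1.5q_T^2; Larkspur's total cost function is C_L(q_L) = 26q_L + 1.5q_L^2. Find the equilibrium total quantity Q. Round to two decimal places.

32.50

Talus's profit: π_T = (128 - Q)q_T - (35q_T + (3/2)q_T²). Setting ∂π_T/∂q_T = 0: 93 - 5q_T - (q_L) = 0.
Larkspur's first-order condition: 102 - 5q_L - (q_T) = 0.
Rearranging gives the reaction functions q_T = (93 - q_L)/5 and q_L = (102 - q_T)/5.
Solving the pair: q_T = 121/8, q_L = 139/8.
Total output Q = 121/8 + 139/8 = 65/2.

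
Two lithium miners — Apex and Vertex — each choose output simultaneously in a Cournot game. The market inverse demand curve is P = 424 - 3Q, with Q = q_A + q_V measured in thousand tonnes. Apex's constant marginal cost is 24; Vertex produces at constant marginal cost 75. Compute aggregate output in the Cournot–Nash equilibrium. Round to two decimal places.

Apex's profit: π_A = (424 - 3Q)q_A - (24q_A). Setting ∂π_A/∂q_A = 0: 400 - 6q_A - 3(q_V) = 0.
Vertex's profit: π_V = (424 - 3Q)q_V - (75q_V). Setting ∂π_V/∂q_V = 0: 349 - 6q_V - 3(q_A) = 0.
Best responses: q_A = (400 - 3q_V)/6, q_V = (349 - 3q_A)/6.
Substituting one into the other gives q_A = 451/9 and q_V = 298/9.
Total output Q = 451/9 + 298/9 = 749/9.

83.22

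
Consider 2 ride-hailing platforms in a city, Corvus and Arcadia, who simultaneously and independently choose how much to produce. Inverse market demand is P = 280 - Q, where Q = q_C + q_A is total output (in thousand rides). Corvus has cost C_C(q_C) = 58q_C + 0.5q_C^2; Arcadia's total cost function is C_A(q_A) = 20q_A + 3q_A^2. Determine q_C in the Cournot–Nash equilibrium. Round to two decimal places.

65.91

Corvus's profit: π_C = (280 - Q)q_C - (58q_C + (1/2)q_C²). Setting ∂π_C/∂q_C = 0: 222 - 3q_C - (q_A) = 0.
Arcadia's profit: π_A = (280 - Q)q_A - (20q_A + 3q_A²). Setting ∂π_A/∂q_A = 0: 260 - 8q_A - (q_C) = 0.
Best responses: q_C = (222 - q_A)/3, q_A = (260 - q_C)/8.
Substituting one into the other gives q_C = 1516/23 and q_A = 558/23.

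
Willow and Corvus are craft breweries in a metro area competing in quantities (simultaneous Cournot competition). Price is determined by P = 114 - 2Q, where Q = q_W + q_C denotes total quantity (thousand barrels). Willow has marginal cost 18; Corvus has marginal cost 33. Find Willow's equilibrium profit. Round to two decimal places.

684.50

Willow's profit: π_W = (114 - 2Q)q_W - (18q_W). Setting ∂π_W/∂q_W = 0: 96 - 4q_W - 2(q_C) = 0.
Corvus's profit: π_C = (114 - 2Q)q_C - (33q_C). Setting ∂π_C/∂q_C = 0: 81 - 4q_C - 2(q_W) = 0.
Rearranging gives the reaction functions q_W = (96 - 2q_C)/4 and q_C = (81 - 2q_W)/4.
Solving the pair: q_W = 37/2, q_C = 11.
Price P = 114 - 2·(59/2) = 55.
Willow's profit: (55 - 18)·(37/2) = 1369/2.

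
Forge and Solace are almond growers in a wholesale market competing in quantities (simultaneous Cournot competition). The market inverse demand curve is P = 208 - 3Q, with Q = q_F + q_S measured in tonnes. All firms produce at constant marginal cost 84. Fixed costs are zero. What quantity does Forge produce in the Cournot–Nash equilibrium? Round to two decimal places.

Each firm earns π_i = (208 - 3Q)q_i - 84q_i.
First-order condition (treating rivals' output as given): 124 - 6q_i - 3q_j = 0.
By symmetry each firm produces the same amount; substituting q_j = q_i yields q_i = 124/9.

13.78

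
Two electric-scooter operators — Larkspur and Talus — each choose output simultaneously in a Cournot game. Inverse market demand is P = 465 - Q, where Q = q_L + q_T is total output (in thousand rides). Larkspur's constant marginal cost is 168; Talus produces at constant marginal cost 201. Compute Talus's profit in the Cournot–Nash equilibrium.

5929

Larkspur's profit: π_L = (465 - Q)q_L - (168q_L). Setting ∂π_L/∂q_L = 0: 297 - 2q_L - (q_T) = 0.
Talus's profit: π_T = (465 - Q)q_T - (201q_T). Setting ∂π_T/∂q_T = 0: 264 - 2q_T - (q_L) = 0.
So q_L = (297 - q_T)/2 and q_T = (264 - q_L)/2.
Solving the pair: q_L = 110, q_T = 77.
Price P = 465 - 187 = 278.
Talus's profit: (278 - 201)·77 = 5929.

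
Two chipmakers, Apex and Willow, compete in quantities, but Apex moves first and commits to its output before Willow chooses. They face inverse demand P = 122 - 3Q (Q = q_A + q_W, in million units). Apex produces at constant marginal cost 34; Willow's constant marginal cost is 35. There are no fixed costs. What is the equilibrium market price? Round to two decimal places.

Solve by backward induction. Given q_A, the follower Willow maximises π_W = (122 - 3q_A - 3q_W)q_W - 35q_W.
Setting the follower's marginal profit to zero, 87 - 3q_A - 6q_W = 0, i.e. q_W = (87 - 3q_A)/6.
The leader anticipates this reaction. Substituting into P = 122 - 3Q gives P = 157/2 - (3/2)q_A, so π_A = (157/2 - (3/2)q_A)q_A - 34q_A.
The leader's first-order condition 89/2 - 3q_A = 0 yields q_A = 89/6.
Then q_W = (87 - 3·(89/6))/6 = 85/12.
Total output Q = 263/12, so price P = 122 - 3·(263/12) = 225/4.

56.25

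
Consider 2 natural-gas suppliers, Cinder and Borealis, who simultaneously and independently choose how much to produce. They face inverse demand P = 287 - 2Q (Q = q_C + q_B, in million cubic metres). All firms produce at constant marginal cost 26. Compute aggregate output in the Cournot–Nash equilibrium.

A representative firm's profit is π_i = q_i(287 - 2Q) - 26q_i.
First-order condition (treating rivals' output as given): 261 - 4q_i - 2q_j = 0.
By symmetry each firm produces the same amount; substituting q_j = q_i yields q_i = 261/6 = 87/2.
Total output Q = 87/2 + 87/2 = 87.

87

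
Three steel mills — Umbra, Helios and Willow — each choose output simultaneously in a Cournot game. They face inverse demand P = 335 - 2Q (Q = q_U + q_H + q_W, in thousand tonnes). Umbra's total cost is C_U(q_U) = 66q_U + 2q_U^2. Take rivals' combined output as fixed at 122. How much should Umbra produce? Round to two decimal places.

3.13

With rivals' combined output fixed at 122, Umbra's profit is π_U = (335 - 2·122 - 2q_U)q_U - (66q_U + 2q_U²) = (91 - 2q_U)q_U - (66q_U + 2q_U²).
∂π_U/∂q_U = 25 - 8q_U = 0, so q_U = 25/8.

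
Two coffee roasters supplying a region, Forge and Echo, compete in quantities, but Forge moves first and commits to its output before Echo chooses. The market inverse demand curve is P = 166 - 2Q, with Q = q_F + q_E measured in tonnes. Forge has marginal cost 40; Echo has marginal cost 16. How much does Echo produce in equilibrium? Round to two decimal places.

24.75

Solve by backward induction. Given q_F, the follower Echo maximises π_E = (166 - 2q_F - 2q_E)q_E - 16q_E.
Follower FOC: 150 - 2q_F - 4q_E = 0, so q_E(q_F) = (150 - 2q_F)/4.
Forge substitutes q_E(q_F) into its own profit: π_F = q_F(166 - 2q_F - (150 - 2q_F)/2) - 40q_F = (91 - q_F)q_F - 40q_F.
Leader FOC: 51 - 2q_F = 0, so q_F = 51/2.
Then q_E = (150 - 2·(51/2))/4 = 99/4.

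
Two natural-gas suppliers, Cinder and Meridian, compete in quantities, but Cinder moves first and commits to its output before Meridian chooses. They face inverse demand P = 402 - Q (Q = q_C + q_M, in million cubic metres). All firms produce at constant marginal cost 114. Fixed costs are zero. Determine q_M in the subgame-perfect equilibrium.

The follower Meridian best-responds to any q_C: π_M = (402 - Q)q_M - 114q_M.
∂π_M/∂q_M = 288 - q_C - 2q_M = 0 gives the reaction function q_M = (288 - q_C)/2.
The leader anticipates this reaction. Substituting into P = 402 - Q gives P = 258 - (1/2)q_C, so π_C = (258 - (1/2)q_C)q_C - 114q_C.
Maximising: ∂π_C/∂q_C = 144 - q_C = 0, giving q_C = 144.
Then q_M = (288 - 144)/2 = 72.

72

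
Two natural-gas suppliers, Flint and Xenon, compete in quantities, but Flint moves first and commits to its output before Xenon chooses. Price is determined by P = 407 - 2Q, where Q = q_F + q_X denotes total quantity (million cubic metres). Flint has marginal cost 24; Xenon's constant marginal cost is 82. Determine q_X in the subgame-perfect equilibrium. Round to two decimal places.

26.13

The follower Xenon best-responds to any q_F: π_X = (407 - 2Q)q_X - 82q_X.
Setting the follower's marginal profit to zero, 325 - 2q_F - 4q_X = 0, i.e. q_X = (325 - 2q_F)/4.
The leader anticipates this reaction. Substituting into P = 407 - 2Q gives P = 489/2 - q_F, so π_F = (489/2 - q_F)q_F - 24q_F.
Maximising: ∂π_F/∂q_F = 441/2 - 2q_F = 0, giving q_F = 441/4.
Then q_X = (325 - 2·(441/4))/4 = 209/8.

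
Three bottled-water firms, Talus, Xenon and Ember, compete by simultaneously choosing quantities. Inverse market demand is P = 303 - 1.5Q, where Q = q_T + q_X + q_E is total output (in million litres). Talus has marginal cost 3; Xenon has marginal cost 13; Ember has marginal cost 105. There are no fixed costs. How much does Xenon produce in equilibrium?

62

Talus's profit: π_T = (303 - 1.5Q)q_T - (3q_T). Setting ∂π_T/∂q_T = 0: 300 - 3q_T - (3/2)(q_X + q_E) = 0.
Xenon's first-order condition: 290 - 3q_X - (3/2)(q_T + q_E) = 0.
Ember's first-order condition: 198 - 3q_E - (3/2)(q_T + q_X) = 0.
Adding the 3 conditions: 788 − 3Q − 3Q = 0, i.e. Q = 394/3.
Back-substituting: q_T = (300 − 197)/(3/2) = 206/3, q_X = (290 − 197)/(3/2) = 62, q_E = (198 − 197)/(3/2) = 2/3.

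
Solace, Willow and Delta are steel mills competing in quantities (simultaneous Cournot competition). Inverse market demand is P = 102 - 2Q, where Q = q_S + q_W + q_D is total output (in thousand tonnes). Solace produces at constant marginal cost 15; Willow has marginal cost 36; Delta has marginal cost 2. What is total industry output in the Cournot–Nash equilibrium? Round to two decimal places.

Solace's profit: π_S = (102 - 2Q)q_S - (15q_S). Setting ∂π_S/∂q_S = 0: 87 - 4q_S - 2(q_W + q_D) = 0.
Willow's profit: π_W = (102 - 2Q)q_W - (36q_W). Setting ∂π_W/∂q_W = 0: 66 - 4q_W - 2(q_S + q_D) = 0.
Delta's first-order condition: 100 - 4q_D - 2(q_S + q_W) = 0.
Adding the 3 conditions: 253 − 4Q − 4Q = 0, i.e. Q = 253/8.
Back-substituting: q_S = (87 − 253/4)/2 = 95/8, q_W = (66 − 253/4)/2 = 11/8, q_D = (100 − 253/4)/2 = 147/8.
Total output Q = 95/8 + 11/8 + 147/8 = 253/8.

31.63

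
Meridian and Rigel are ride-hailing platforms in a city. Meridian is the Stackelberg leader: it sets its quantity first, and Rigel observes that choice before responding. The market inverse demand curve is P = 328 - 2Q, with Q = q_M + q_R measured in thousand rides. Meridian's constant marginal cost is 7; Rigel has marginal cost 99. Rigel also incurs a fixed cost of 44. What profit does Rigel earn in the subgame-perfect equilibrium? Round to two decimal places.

19.28

The follower Rigel best-responds to any q_M: π_R = (328 - 2Q)q_R - 99q_R.
∂π_R/∂q_R = 229 - 2q_M - 4q_R = 0 gives the reaction function q_R = (229 - 2q_M)/4.
Meridian substitutes q_R(q_M) into its own profit: π_M = q_M(328 - 2q_M - (229 - 2q_M)/2) - 7q_M = (427/2 - q_M)q_M - 7q_M.
Maximising: ∂π_M/∂q_M = 413/2 - 2q_M = 0, giving q_M = 413/4.
Then q_R = (229 - 2·(413/4))/4 = 45/8.
Price P = 328 - 2·(871/8) = 441/4.
Rigel's profit: (441/4 - 99)·(45/8) - 44 = 617/32.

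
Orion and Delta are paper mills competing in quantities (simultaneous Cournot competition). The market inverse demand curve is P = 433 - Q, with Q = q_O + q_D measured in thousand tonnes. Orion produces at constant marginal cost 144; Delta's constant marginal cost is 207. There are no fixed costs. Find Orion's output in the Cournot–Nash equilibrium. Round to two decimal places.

117.33

Orion's profit: π_O = (433 - Q)q_O - (144q_O). Setting ∂π_O/∂q_O = 0: 289 - 2q_O - (q_D) = 0.
Delta's profit: π_D = (433 - Q)q_D - (207q_D). Setting ∂π_D/∂q_D = 0: 226 - 2q_D - (q_O) = 0.
Rearranging gives the reaction functions q_O = (289 - q_D)/2 and q_D = (226 - q_O)/2.
Solving the pair: q_O = 352/3, q_D = 163/3.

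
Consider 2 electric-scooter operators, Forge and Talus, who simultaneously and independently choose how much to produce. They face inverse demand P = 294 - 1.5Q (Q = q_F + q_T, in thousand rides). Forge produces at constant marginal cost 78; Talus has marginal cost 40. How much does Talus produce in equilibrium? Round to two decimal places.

Forge's profit: π_F = (294 - 1.5Q)q_F - (78q_F). Setting ∂π_F/∂q_F = 0: 216 - 3q_F - (3/2)(q_T) = 0.
Talus's first-order condition: 254 - 3q_T - (3/2)(q_F) = 0.
Rearranging gives the reaction functions q_F = (216 - (3/2)q_T)/3 and q_T = (254 - (3/2)q_F)/3.
Substituting one into the other gives q_F = 356/9 and q_T = 584/9.

64.89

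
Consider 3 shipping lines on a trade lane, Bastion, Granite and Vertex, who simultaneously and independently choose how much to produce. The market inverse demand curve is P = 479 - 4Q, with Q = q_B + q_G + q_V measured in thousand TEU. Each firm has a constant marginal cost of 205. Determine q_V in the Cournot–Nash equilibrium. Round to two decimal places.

17.13

A representative firm's profit is π_i = q_i(479 - 4Q) - 205q_i.
Setting ∂π_i/∂q_i = 0 with rivals' quantities fixed: 274 - 8q_i - 4·Σ_{j≠i} q_j = 0.
By symmetry each firm produces the same amount; substituting Σ_{j≠i} q_j = 2q_i yields q_i = 274/16 = 137/8.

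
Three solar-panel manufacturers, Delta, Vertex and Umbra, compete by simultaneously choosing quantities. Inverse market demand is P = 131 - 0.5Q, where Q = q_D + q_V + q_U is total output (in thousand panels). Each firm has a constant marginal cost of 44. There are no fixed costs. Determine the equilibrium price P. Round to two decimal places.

65.75

Each firm earns π_i = (131 - 0.5Q)q_i - 44q_i.
Setting ∂π_i/∂q_i = 0 with rivals' quantities fixed: 87 - q_i - (1/2)·Σ_{j≠i} q_j = 0.
By symmetry each firm produces the same amount; substituting Σ_{j≠i} q_j = 2q_i yields q_i = 87/2.
Total output Q = 261/2, so price P = 131 - (1/2)·(261/2) = 263/4.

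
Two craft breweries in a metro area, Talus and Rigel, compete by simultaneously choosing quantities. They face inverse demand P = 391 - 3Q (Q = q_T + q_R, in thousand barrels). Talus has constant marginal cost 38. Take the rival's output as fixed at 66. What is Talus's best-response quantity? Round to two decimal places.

With the rival's output fixed at 66, Talus's profit is π_T = (391 - 3·66 - 3q_T)q_T - (38q_T) = (193 - 3q_T)q_T - (38q_T).
∂π_T/∂q_T = 155 - 6q_T = 0, so q_T = 155/6.

25.83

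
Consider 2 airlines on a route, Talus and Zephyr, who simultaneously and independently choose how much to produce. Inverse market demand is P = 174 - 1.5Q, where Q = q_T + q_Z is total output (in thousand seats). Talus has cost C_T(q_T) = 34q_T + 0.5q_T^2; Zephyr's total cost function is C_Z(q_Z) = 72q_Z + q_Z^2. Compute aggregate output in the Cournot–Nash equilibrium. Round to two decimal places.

Talus's profit: π_T = (174 - 1.5Q)q_T - (34q_T + (1/2)q_T²). Setting ∂π_T/∂q_T = 0: 140 - 4q_T - (3/2)(q_Z) = 0.
Zephyr's profit: π_Z = (174 - 1.5Q)q_Z - (72q_Z + q_Z²). Setting ∂π_Z/∂q_Z = 0: 102 - 5q_Z - (3/2)(q_T) = 0.
So q_T = (140 - (3/2)q_Z)/4 and q_Z = (102 - (3/2)q_T)/5.
Substituting one into the other gives q_T = 30.8169 and q_Z = 792/71.
Total output Q = 30.8169 + 792/71 = 41.9718.

41.97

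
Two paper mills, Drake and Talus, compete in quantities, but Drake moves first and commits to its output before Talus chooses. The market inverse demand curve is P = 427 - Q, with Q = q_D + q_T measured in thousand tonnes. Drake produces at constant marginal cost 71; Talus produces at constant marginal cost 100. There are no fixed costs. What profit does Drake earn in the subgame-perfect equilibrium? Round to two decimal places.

18528.13

Solve by backward induction. Given q_D, the follower Talus maximises π_T = (427 - q_D - q_T)q_T - 100q_T.
∂π_T/∂q_T = 327 - q_D - 2q_T = 0 gives the reaction function q_T = (327 - q_D)/2.
The leader anticipates this reaction. Substituting into P = 427 - Q gives P = 527/2 - (1/2)q_D, so π_D = (527/2 - (1/2)q_D)q_D - 71q_D.
Maximising: ∂π_D/∂q_D = 385/2 - q_D = 0, giving q_D = 385/2.
Then q_T = (327 - 385/2)/2 = 269/4.
Price P = 427 - 1039/4 = 669/4.
Drake's profit: (669/4 - 71)·(385/2) = 18528.1250.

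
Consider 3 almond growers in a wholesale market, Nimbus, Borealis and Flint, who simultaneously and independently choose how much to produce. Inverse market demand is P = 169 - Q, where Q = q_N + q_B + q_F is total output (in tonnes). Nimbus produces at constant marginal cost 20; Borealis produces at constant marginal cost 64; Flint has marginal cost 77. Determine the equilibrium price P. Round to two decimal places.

82.50

Nimbus's profit: π_N = (169 - Q)q_N - (20q_N). Setting ∂π_N/∂q_N = 0: 149 - 2q_N - (q_B + q_F) = 0.
Borealis's profit: π_B = (169 - Q)q_B - (64q_B). Setting ∂π_B/∂q_B = 0: 105 - 2q_B - (q_N + q_F) = 0.
Flint's profit: π_F = (169 - Q)q_F - (77q_F). Setting ∂π_F/∂q_F = 0: 92 - 2q_F - (q_N + q_B) = 0.
Adding the 3 first-order conditions: 346 − 4Q = 0, so Q = 173/2.
Back-substituting: q_N = (149 − 173/2) = 125/2, q_B = (105 − 173/2) = 37/2, q_F = (92 − 173/2) = 11/2.
Total output Q = 173/2, so price P = 169 - 173/2 = 165/2.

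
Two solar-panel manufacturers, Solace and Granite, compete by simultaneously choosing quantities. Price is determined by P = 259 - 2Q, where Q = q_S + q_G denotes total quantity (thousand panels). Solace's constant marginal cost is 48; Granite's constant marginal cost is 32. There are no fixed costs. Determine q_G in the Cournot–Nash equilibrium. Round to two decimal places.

Solace's profit: π_S = (259 - 2Q)q_S - (48q_S). Setting ∂π_S/∂q_S = 0: 211 - 4q_S - 2(q_G) = 0.
Granite's first-order condition: 227 - 4q_G - 2(q_S) = 0.
Best responses: q_S = (211 - 2q_G)/4, q_G = (227 - 2q_S)/4.
Substituting one into the other gives q_S = 65/2 and q_G = 81/2.

40.50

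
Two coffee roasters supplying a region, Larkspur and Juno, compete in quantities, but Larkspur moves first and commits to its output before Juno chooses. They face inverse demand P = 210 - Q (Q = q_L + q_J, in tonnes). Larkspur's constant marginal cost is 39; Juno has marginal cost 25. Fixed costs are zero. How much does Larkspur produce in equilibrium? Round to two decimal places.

The follower Juno best-responds to any q_L: π_J = (210 - Q)q_J - 25q_J.
Follower FOC: 185 - q_L - 2q_J = 0, so q_J(q_L) = (185 - q_L)/2.
The leader anticipates this reaction. Substituting into P = 210 - Q gives P = 235/2 - (1/2)q_L, so π_L = (235/2 - (1/2)q_L)q_L - 39q_L.
The leader's first-order condition 157/2 - q_L = 0 yields q_L = 157/2.
Then q_J = (185 - 157/2)/2 = 213/4.

78.50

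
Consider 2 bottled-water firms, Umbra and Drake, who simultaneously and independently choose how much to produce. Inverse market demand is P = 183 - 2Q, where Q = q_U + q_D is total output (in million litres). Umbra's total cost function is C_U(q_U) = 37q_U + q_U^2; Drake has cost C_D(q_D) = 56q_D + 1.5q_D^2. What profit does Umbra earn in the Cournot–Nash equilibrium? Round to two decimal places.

1225.40

Umbra's profit: π_U = (183 - 2Q)q_U - (37q_U + q_U²). Setting ∂π_U/∂q_U = 0: 146 - 6q_U - 2(q_D) = 0.
Drake's first-order condition: 127 - 7q_D - 2(q_U) = 0.
Best responses: q_U = (146 - 2q_D)/6, q_D = (127 - 2q_U)/7.
Substituting one into the other gives q_U = 384/19 and q_D = 235/19.
Price P = 183 - 2·(619/19) = 117.8421.
Umbra's profit: 117.8421·(384/19) - 37·(384/19) - (384/19)² = 1225.3961.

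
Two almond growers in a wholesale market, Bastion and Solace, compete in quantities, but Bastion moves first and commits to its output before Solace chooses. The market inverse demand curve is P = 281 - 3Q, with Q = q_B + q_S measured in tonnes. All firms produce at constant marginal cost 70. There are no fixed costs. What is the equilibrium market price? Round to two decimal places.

The follower Solace best-responds to any q_B: π_S = (281 - 3Q)q_S - 70q_S.
Setting the follower's marginal profit to zero, 211 - 3q_B - 6q_S = 0, i.e. q_S = (211 - 3q_B)/6.
The leader anticipates this reaction. Substituting into P = 281 - 3Q gives P = 351/2 - (3/2)q_B, so π_B = (351/2 - (3/2)q_B)q_B - 70q_B.
The leader's first-order condition 211/2 - 3q_B = 0 yields q_B = 211/6.
Then q_S = (211 - 3·(211/6))/6 = 211/12.
Total output Q = 211/4, so price P = 281 - 3·(211/4) = 491/4.

122.75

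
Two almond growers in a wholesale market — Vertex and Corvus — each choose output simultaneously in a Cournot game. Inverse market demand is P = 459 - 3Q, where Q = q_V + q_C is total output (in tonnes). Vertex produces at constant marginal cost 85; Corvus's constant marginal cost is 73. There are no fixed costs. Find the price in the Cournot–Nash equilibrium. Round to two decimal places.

Vertex's profit: π_V = (459 - 3Q)q_V - (85q_V). Setting ∂π_V/∂q_V = 0: 374 - 6q_V - 3(q_C) = 0.
Corvus's profit: π_C = (459 - 3Q)q_C - (73q_C). Setting ∂π_C/∂q_C = 0: 386 - 6q_C - 3(q_V) = 0.
Best responses: q_V = (374 - 3q_C)/6, q_C = (386 - 3q_V)/6.
Substituting one into the other gives q_V = 362/9 and q_C = 398/9.
Total output Q = 760/9, so price P = 459 - 3·(760/9) = 617/3.

205.67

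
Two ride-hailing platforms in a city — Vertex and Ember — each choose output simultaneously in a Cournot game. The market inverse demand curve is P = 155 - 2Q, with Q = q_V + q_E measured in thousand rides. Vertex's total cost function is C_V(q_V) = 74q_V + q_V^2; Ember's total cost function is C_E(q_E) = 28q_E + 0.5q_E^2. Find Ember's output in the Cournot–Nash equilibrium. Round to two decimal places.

Vertex's profit: π_V = (155 - 2Q)q_V - (74q_V + q_V²). Setting ∂π_V/∂q_V = 0: 81 - 6q_V - 2(q_E) = 0.
Ember's profit: π_E = (155 - 2Q)q_E - (28q_E + (1/2)q_E²). Setting ∂π_E/∂q_E = 0: 127 - 5q_E - 2(q_V) = 0.
So q_V = (81 - 2q_E)/6 and q_E = (127 - 2q_V)/5.
Substituting one into the other gives q_V = 151/26 and q_E = 300/13.

23.08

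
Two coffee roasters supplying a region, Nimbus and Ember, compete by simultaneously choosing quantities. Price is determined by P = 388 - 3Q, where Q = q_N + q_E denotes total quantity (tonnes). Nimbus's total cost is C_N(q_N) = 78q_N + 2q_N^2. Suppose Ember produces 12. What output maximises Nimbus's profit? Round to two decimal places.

27.40

With the rival's output fixed at 12, Nimbus's profit is π_N = (388 - 3·12 - 3q_N)q_N - (78q_N + 2q_N²) = (352 - 3q_N)q_N - (78q_N + 2q_N²).
∂π_N/∂q_N = 274 - 10q_N = 0, so q_N = 137/5.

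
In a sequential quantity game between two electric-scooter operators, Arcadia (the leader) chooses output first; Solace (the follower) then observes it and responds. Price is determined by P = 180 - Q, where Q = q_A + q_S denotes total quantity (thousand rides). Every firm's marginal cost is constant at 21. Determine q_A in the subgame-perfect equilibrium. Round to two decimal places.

The follower Solace best-responds to any q_A: π_S = (180 - Q)q_S - 21q_S.
∂π_S/∂q_S = 159 - q_A - 2q_S = 0 gives the reaction function q_S = (159 - q_A)/2.
The leader anticipates this reaction. Substituting into P = 180 - Q gives P = 201/2 - (1/2)q_A, so π_A = (201/2 - (1/2)q_A)q_A - 21q_A.
The leader's first-order condition 159/2 - q_A = 0 yields q_A = 159/2.
Then q_S = (159 - 159/2)/2 = 159/4.

79.50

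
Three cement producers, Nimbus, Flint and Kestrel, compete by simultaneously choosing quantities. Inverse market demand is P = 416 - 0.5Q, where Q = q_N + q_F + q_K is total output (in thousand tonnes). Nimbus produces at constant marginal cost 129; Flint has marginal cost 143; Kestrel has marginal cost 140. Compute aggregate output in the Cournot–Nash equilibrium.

418

Nimbus's profit: π_N = (416 - 0.5Q)q_N - (129q_N). Setting ∂π_N/∂q_N = 0: 287 - q_N - (1/2)(q_F + q_K) = 0.
Flint's profit: π_F = (416 - 0.5Q)q_F - (143q_F). Setting ∂π_F/∂q_F = 0: 273 - q_F - (1/2)(q_N + q_K) = 0.
Kestrel's profit: π_K = (416 - 0.5Q)q_K - (140q_K). Setting ∂π_K/∂q_K = 0: 276 - q_K - (1/2)(q_N + q_F) = 0.
Adding the 3 conditions: 836 − Q − Q = 0, i.e. Q = 418.
Back-substituting: q_N = (287 − 209)/(1/2) = 156, q_F = (273 − 209)/(1/2) = 128, q_K = (276 − 209)/(1/2) = 134.
Total output Q = 156 + 128 + 134 = 418.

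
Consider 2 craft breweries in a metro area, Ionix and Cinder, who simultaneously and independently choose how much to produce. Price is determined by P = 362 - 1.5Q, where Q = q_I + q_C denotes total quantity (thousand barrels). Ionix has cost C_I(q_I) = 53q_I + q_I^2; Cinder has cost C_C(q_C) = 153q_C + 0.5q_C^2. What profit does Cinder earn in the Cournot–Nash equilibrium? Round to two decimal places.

Ionix's profit: π_I = (362 - 1.5Q)q_I - (53q_I + q_I²). Setting ∂π_I/∂q_I = 0: 309 - 5q_I - (3/2)(q_C) = 0.
Cinder's first-order condition: 209 - 4q_C - (3/2)(q_I) = 0.
So q_I = (309 - (3/2)q_C)/5 and q_C = (209 - (3/2)q_I)/4.
Solving the pair: q_I = 51.9718, q_C = 32.7606.
Price P = 362 - (3/2)·84.7324 = 234.9014.
Cinder's profit: 234.9014·32.7606 - 153·32.7606 - (1/2)·32.7606² = 2146.5090.

2146.51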